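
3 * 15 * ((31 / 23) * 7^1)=9765 / 23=424.57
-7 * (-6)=42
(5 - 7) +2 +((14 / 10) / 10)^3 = 343 / 125000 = 0.00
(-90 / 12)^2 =225 / 4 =56.25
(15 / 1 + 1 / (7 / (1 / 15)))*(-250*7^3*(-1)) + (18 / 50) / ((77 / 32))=7432810864 / 5775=1287066.82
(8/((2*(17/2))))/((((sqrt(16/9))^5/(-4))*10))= -243/5440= -0.04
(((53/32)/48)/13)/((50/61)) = 3233/998400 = 0.00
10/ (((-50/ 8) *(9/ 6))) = -16/ 15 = -1.07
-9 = -9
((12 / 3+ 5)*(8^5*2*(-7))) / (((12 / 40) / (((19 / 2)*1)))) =-130744320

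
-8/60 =-2/15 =-0.13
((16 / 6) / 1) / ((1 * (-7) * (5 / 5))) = -8 / 21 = -0.38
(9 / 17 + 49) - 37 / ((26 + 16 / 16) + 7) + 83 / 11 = 55.99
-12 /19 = -0.63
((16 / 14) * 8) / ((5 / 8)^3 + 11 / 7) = 32768 / 6507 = 5.04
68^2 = 4624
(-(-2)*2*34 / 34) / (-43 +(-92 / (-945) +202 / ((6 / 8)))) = 3780 / 213977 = 0.02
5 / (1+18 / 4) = 0.91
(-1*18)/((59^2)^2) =-0.00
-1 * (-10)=10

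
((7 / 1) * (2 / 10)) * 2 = 14 / 5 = 2.80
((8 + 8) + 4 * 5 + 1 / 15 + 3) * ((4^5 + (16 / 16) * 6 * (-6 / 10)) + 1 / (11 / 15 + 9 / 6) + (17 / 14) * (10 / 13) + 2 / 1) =18289053554 / 457275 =39995.74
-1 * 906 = -906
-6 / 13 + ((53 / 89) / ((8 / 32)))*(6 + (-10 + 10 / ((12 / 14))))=61786 / 3471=17.80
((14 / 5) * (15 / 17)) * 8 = 336 / 17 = 19.76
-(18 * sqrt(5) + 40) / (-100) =2 / 5 + 9 * sqrt(5) / 50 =0.80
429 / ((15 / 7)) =200.20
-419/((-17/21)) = 8799/17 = 517.59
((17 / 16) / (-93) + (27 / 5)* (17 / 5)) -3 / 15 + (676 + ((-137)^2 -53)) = 722057527 / 37200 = 19410.15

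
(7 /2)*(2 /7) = 1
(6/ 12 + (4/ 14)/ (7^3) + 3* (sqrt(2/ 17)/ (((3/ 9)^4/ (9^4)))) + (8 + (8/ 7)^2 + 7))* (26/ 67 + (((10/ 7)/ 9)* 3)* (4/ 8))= 71102867/ 6756414 + 468199521* sqrt(34)/ 7973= 342422.27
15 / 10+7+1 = 19 / 2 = 9.50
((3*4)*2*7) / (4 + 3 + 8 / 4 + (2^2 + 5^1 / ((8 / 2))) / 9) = 2016 / 115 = 17.53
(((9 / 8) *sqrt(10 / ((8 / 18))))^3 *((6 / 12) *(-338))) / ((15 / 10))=-5544045 *sqrt(10) / 1024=-17120.91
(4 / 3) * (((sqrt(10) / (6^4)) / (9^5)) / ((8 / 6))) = sqrt(10) / 76527504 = 0.00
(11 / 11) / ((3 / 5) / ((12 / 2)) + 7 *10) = 0.01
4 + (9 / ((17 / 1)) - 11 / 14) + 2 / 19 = 17405 / 4522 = 3.85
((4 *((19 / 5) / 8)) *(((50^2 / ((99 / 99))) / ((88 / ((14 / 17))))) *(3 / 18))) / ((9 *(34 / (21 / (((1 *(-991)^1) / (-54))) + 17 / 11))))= 487461625 / 7485324264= 0.07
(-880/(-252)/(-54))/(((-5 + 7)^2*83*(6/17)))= -0.00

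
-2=-2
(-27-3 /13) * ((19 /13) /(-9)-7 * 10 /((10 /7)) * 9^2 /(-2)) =-27395765 /507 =-54035.04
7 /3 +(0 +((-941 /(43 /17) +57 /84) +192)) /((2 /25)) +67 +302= -13512313 /7224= -1870.48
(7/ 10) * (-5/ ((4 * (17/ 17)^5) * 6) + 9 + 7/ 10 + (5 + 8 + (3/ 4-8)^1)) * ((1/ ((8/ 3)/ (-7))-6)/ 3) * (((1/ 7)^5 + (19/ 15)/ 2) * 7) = -13434643321/ 98784000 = -136.00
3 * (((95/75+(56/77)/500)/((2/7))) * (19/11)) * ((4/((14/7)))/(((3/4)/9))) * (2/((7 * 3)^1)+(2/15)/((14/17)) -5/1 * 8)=-1659001188/75625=-21937.21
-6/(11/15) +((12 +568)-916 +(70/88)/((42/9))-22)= -32209/88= -366.01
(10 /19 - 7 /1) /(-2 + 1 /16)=1968 /589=3.34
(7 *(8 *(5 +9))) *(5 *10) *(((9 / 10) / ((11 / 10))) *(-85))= -29988000 / 11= -2726181.82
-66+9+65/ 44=-2443/ 44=-55.52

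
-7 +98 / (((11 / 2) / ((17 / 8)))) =679 / 22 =30.86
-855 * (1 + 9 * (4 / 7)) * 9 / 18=-2626.07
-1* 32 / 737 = -32 / 737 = -0.04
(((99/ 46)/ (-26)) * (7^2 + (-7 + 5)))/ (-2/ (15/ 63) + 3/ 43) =111155/ 238004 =0.47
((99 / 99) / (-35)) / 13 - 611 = -278006 / 455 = -611.00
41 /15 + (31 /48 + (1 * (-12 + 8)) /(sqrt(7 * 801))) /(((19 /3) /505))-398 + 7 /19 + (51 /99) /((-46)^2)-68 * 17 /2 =-24449051569 /26534640-2020 * sqrt(623) /11837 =-925.66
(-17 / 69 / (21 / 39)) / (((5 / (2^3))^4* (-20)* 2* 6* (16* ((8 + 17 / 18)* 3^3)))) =7072 / 2187084375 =0.00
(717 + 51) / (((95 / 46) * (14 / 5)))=17664 / 133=132.81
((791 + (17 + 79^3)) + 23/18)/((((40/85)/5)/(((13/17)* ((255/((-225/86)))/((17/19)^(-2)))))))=-313086014.10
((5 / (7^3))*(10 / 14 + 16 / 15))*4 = 748 / 7203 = 0.10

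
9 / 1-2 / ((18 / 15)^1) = 22 / 3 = 7.33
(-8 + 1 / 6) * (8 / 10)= -94 / 15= -6.27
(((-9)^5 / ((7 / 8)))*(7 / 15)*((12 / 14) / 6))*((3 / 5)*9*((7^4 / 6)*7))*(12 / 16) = -1275989841 / 25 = -51039593.64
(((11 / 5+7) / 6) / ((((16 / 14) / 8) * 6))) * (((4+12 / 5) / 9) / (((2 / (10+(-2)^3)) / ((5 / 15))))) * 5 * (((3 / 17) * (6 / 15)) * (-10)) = -10304 / 6885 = -1.50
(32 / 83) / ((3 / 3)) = 32 / 83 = 0.39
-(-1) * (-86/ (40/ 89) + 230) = 773/ 20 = 38.65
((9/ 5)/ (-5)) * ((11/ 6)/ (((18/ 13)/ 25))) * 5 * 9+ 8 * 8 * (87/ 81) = -50491/ 108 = -467.51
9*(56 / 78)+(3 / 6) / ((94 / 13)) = 15961 / 2444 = 6.53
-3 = -3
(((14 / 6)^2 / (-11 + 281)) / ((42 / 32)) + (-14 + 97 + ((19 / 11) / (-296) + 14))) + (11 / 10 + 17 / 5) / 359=413377545379 / 4260655080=97.02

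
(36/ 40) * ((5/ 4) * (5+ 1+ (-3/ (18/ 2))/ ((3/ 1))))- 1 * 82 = -75.38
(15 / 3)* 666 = 3330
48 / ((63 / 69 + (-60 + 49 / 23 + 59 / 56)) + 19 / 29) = -1792896 / 2063615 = -0.87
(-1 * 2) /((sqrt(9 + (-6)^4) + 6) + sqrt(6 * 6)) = 8 /387 - 2 * sqrt(145) /387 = -0.04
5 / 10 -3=-5 / 2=-2.50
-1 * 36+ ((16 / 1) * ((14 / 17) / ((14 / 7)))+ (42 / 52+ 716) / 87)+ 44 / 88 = -397472 / 19227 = -20.67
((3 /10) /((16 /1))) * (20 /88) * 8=3 /88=0.03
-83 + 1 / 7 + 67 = -111 / 7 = -15.86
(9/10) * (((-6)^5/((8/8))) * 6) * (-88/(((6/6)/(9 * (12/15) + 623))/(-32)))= -1862949445632/25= -74517977825.28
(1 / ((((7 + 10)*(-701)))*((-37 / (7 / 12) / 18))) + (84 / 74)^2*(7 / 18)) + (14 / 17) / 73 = 1220486505 / 2381898458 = 0.51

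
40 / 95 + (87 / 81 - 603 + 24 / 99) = -3392924 / 5643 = -601.26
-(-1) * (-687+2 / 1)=-685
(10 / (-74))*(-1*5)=25 / 37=0.68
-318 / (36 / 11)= -583 / 6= -97.17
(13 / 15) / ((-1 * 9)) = -13 / 135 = -0.10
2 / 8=1 / 4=0.25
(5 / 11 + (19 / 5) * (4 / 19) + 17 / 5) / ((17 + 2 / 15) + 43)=384 / 4961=0.08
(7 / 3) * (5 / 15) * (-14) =-98 / 9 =-10.89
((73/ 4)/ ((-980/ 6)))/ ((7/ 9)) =-1971/ 13720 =-0.14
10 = 10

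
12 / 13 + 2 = 38 / 13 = 2.92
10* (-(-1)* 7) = 70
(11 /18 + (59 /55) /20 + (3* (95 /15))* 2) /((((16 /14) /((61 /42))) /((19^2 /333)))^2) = 185619862450421 /2529333734400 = 73.39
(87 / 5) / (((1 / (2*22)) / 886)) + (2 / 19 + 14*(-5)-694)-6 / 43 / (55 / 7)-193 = 30437382233 / 44935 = 677364.69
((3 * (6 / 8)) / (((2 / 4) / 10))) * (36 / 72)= 45 / 2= 22.50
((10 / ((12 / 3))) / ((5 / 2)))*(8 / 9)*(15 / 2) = 20 / 3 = 6.67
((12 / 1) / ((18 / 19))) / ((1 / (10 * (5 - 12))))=-2660 / 3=-886.67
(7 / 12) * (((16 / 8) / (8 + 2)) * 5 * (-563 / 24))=-3941 / 288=-13.68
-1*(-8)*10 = 80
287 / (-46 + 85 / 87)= -24969 / 3917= -6.37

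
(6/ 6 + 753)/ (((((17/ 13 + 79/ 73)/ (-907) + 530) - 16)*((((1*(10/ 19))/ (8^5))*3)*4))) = 25253896638464/ 3318147255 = 7610.84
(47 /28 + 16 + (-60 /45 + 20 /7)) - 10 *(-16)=179.20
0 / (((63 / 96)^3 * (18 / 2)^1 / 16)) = 0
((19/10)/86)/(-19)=-1/860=-0.00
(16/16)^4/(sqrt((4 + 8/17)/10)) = sqrt(3230)/38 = 1.50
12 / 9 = 4 / 3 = 1.33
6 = 6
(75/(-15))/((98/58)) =-145/49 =-2.96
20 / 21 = 0.95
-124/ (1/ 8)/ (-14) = 496/ 7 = 70.86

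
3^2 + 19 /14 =145 /14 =10.36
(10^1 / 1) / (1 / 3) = 30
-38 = -38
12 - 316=-304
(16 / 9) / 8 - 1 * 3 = -25 / 9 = -2.78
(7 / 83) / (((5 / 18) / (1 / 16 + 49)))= 9891 / 664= 14.90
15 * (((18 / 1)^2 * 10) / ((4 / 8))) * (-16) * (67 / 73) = -104198400 / 73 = -1427375.34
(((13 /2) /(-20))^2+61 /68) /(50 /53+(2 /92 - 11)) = -11081929 /110908000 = -0.10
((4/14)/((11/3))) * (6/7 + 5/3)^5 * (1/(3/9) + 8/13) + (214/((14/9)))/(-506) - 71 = -2659436488363/62685504882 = -42.43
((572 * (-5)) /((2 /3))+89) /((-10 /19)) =79819 /10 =7981.90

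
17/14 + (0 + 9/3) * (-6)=-235/14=-16.79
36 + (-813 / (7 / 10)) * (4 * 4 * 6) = -780228 / 7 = -111461.14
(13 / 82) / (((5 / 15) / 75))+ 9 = 3663 / 82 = 44.67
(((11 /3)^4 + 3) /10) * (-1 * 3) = -7442 /135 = -55.13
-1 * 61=-61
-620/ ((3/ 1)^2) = -620/ 9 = -68.89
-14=-14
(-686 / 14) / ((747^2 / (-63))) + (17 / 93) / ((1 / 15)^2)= 79061908 / 1922031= 41.13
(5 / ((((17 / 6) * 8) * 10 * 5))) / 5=3 / 3400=0.00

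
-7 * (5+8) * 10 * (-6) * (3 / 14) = 1170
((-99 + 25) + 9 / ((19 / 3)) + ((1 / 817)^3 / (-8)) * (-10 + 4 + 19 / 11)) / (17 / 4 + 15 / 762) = -147449048106013 / 8674154387778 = -17.00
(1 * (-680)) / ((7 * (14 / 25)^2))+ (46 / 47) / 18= -44935861 / 145089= -309.71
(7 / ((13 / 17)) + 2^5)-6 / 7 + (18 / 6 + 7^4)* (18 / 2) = 1972543 / 91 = 21676.30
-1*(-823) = 823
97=97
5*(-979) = -4895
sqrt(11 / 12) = sqrt(33) / 6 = 0.96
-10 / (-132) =5 / 66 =0.08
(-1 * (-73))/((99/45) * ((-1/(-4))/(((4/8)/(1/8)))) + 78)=5840/6251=0.93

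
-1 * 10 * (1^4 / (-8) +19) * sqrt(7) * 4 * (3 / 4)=-2265 * sqrt(7) / 4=-1498.16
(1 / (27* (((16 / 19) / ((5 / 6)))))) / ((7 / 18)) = 95 / 1008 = 0.09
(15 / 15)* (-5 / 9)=-5 / 9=-0.56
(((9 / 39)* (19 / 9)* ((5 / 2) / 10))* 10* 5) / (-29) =-475 / 2262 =-0.21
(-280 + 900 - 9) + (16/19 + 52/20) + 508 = 1122.44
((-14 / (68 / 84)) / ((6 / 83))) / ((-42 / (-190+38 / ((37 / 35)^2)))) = -62039180 / 69819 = -888.57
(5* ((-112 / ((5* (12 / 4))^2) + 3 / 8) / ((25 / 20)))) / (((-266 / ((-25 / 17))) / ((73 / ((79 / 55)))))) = -0.14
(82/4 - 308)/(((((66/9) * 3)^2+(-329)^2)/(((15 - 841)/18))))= 9499/78282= 0.12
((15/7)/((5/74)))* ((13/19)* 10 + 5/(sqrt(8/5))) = 555* sqrt(10)/14 + 28860/133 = 342.35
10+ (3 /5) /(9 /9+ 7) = 403 /40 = 10.08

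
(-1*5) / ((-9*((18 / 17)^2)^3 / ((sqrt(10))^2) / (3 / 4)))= 603439225 / 204073344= 2.96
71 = 71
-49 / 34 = -1.44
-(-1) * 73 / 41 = 1.78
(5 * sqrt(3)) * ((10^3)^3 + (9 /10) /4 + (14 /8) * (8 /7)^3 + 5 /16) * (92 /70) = 90160000283981 * sqrt(3) /13720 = 11382048199.87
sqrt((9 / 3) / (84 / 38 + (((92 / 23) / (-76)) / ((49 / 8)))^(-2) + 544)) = 8* sqrt(976561107) / 17132651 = 0.01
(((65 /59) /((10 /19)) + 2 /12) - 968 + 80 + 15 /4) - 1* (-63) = -579845 /708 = -818.99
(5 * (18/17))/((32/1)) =45/272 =0.17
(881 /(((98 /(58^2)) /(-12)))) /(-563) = 17782104 /27587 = 644.58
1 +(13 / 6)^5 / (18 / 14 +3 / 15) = 1030739 / 31104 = 33.14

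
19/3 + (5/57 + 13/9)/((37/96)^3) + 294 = 944395651/2887221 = 327.10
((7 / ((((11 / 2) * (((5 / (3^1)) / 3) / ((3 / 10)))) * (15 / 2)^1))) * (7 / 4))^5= 16679880978201 / 157276367187500000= 0.00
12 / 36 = 1 / 3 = 0.33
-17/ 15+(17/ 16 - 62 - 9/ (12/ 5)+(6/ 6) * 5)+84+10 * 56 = 139963/ 240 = 583.18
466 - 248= 218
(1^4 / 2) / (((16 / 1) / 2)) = 1 / 16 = 0.06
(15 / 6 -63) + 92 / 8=-49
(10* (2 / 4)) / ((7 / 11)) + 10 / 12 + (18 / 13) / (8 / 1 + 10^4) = 1319131 / 151788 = 8.69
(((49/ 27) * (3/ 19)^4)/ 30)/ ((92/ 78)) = 1911/ 59947660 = 0.00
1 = 1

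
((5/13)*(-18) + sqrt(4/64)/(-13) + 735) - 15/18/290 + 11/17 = 728.70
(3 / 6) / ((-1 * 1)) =-1 / 2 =-0.50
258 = 258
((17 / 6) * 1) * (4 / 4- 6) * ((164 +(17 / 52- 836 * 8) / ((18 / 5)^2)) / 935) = 539173 / 101088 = 5.33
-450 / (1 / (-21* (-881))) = -8325450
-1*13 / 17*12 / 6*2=-52 / 17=-3.06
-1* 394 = -394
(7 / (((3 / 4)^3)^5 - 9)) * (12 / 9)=-30064771072 / 28947982527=-1.04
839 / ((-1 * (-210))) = 839 / 210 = 4.00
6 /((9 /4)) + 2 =14 /3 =4.67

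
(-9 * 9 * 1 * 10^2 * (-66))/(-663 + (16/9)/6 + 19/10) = -144342000/178417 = -809.01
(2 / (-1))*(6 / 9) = -4 / 3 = -1.33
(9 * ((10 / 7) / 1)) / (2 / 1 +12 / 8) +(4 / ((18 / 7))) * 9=866 / 49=17.67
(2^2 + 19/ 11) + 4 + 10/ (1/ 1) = 217/ 11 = 19.73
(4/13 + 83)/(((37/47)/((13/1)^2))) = 661713/37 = 17884.14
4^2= 16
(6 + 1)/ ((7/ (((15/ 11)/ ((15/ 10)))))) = 10/ 11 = 0.91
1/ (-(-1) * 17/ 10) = 10/ 17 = 0.59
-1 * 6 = -6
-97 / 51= -1.90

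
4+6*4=28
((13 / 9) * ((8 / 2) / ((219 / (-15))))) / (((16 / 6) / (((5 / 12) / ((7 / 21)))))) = -325 / 1752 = -0.19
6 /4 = 3 /2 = 1.50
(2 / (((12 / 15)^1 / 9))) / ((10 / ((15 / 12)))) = 45 / 16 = 2.81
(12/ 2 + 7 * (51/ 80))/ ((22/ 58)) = 27.58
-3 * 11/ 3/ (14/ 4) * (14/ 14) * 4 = -88/ 7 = -12.57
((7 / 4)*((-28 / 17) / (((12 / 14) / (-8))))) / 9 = 1372 / 459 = 2.99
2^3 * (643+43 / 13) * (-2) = -134432 / 13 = -10340.92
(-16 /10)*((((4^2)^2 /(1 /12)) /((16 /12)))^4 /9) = -25048249270272 /5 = -5009649854054.40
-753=-753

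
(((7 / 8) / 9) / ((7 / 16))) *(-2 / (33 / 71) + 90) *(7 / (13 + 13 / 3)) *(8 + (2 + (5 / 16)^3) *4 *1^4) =27234347 / 219648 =123.99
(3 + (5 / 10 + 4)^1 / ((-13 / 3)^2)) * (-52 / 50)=-219 / 65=-3.37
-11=-11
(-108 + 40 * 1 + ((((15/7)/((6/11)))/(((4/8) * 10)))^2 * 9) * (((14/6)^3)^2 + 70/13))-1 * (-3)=25403041/29484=861.59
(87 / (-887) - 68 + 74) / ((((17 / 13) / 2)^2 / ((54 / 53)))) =191098440 / 13586179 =14.07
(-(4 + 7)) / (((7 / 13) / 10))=-204.29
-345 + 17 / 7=-2398 / 7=-342.57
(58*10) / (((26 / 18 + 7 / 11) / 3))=86130 / 103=836.21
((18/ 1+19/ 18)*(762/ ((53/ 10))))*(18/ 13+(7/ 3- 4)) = -4791710/ 6201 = -772.73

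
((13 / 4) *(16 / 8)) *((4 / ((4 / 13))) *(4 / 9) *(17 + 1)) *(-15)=-10140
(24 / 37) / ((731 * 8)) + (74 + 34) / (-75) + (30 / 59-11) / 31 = -2199297818 / 1236724075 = -1.78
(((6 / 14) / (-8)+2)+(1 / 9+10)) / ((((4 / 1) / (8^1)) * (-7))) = -6077 / 1764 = -3.45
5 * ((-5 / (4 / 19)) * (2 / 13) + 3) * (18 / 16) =-765 / 208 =-3.68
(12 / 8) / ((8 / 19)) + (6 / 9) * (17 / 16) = 205 / 48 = 4.27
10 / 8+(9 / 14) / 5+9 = 1453 / 140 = 10.38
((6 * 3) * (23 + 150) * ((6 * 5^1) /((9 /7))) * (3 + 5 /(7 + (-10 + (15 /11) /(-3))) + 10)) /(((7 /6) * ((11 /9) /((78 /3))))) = 3198887640 /209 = 15305682.49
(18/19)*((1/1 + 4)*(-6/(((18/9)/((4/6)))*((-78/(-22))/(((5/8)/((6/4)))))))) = -275/247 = -1.11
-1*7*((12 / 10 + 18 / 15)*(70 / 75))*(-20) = 1568 / 5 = 313.60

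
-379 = -379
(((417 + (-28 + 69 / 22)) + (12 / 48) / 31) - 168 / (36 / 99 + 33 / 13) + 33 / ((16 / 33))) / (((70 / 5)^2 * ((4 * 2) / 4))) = 910943991 / 887582080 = 1.03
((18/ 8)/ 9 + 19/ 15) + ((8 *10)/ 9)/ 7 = 3511/ 1260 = 2.79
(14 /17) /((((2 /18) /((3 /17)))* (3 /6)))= 756 /289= 2.62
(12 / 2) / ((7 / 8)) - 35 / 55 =479 / 77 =6.22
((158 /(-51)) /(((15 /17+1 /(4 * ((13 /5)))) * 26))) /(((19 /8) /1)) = -2528 /49305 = -0.05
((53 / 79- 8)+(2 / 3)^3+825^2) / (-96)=-362939531 / 51192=-7089.77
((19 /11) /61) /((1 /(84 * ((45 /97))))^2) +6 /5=1395278634 /31567195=44.20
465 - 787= -322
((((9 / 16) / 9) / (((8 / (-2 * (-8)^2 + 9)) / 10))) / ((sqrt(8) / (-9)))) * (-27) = -144585 * sqrt(2) / 256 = -798.73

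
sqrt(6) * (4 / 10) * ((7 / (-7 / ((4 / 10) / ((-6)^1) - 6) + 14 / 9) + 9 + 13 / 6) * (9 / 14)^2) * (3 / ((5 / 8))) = 4236786 * sqrt(6) / 388325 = 26.72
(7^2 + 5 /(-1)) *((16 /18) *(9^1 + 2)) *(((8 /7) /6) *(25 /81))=387200 /15309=25.29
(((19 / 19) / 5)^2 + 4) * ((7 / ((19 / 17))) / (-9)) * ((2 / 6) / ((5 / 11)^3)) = -15997289 / 1603125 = -9.98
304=304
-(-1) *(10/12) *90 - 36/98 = 3657/49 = 74.63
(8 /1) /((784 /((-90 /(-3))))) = 0.31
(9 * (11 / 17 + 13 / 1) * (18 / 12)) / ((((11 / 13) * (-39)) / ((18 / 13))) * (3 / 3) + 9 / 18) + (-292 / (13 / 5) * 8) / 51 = -592022 / 23205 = -25.51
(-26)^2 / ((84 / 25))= 4225 / 21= 201.19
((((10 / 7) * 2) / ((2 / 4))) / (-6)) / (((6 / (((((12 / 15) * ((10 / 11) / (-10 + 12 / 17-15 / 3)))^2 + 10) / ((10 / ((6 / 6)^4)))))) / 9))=-1.43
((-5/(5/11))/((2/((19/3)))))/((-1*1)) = 209/6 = 34.83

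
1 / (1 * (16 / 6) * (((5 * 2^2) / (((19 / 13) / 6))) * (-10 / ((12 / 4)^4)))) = -1539 / 41600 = -0.04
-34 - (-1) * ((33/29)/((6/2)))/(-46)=-45367/1334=-34.01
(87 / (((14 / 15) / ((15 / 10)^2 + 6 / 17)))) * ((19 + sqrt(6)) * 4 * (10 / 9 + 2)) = 51330 * sqrt(6) / 17 + 975270 / 17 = 64764.84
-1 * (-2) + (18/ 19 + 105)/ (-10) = -1633/ 190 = -8.59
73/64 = 1.14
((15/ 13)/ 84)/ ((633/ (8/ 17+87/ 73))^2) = 21279845/ 224622039754476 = 0.00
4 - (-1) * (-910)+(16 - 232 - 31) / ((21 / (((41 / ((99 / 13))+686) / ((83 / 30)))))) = -221176304 / 57519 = -3845.27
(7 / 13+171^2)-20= 379880 / 13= 29221.54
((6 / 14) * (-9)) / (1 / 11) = -297 / 7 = -42.43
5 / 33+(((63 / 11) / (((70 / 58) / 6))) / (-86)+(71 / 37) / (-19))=-1399367 / 4987785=-0.28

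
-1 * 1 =-1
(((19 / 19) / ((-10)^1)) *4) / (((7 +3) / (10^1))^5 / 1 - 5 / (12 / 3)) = 8 / 5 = 1.60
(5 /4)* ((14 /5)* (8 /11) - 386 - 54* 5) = -8992 /11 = -817.45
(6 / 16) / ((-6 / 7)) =-7 / 16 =-0.44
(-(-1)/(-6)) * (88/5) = -44/15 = -2.93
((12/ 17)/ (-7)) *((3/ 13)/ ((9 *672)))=-1/ 259896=-0.00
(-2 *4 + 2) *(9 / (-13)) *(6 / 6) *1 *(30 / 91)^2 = 48600 / 107653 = 0.45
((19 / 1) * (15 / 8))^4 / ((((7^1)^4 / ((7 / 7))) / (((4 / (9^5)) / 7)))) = 81450625 / 12546358272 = 0.01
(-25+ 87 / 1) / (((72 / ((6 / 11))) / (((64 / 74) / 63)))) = 496 / 76923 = 0.01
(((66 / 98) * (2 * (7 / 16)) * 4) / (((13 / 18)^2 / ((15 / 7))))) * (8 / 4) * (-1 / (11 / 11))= -160380 / 8281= -19.37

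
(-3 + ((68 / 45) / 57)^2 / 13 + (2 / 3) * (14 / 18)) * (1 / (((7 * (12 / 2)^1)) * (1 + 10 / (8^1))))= -424472602 / 16165155825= -0.03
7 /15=0.47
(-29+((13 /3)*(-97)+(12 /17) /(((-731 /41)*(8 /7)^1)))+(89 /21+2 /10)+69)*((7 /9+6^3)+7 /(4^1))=-82151.12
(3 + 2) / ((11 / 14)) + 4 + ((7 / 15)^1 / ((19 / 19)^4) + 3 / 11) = 1832 / 165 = 11.10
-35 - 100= -135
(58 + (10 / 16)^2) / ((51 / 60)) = 18685 / 272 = 68.69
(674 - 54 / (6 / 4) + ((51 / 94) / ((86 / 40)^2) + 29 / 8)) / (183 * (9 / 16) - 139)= -892309398 / 50143031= -17.80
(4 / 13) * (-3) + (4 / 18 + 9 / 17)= -341 / 1989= -0.17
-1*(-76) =76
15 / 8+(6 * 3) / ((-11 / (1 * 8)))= -987 / 88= -11.22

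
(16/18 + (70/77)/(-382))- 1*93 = -1741774/18909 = -92.11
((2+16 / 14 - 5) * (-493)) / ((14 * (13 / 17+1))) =108953 / 2940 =37.06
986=986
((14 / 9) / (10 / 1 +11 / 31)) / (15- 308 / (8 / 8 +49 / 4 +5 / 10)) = -2170 / 106893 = -0.02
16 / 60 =4 / 15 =0.27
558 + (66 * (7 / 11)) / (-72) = 6689 / 12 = 557.42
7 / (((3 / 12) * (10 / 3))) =42 / 5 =8.40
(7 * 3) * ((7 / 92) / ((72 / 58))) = 1421 / 1104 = 1.29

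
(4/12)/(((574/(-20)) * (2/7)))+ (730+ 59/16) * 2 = 1467.33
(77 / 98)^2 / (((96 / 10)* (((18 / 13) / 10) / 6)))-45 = -595715 / 14112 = -42.21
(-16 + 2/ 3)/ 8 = -23/ 12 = -1.92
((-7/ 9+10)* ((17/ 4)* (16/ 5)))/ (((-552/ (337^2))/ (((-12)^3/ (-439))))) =-5127867488/ 50485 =-101572.10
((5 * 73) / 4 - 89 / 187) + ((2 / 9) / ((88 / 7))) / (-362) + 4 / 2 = 226088791 / 2436984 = 92.77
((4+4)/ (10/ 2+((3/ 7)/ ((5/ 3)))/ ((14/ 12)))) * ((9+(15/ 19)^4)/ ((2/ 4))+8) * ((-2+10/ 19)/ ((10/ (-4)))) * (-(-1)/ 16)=4787725712/ 3166930621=1.51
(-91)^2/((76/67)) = 554827/76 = 7300.36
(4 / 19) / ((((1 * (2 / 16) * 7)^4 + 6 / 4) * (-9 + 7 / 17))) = -139264 / 11851915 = -0.01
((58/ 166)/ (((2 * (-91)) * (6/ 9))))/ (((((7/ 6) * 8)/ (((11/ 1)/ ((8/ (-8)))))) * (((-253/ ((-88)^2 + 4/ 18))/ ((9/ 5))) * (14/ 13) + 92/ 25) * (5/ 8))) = 166752465/ 112406535962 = 0.00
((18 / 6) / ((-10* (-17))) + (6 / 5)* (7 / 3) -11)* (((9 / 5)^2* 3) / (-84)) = 112671 / 119000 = 0.95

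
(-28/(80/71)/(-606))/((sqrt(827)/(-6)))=-497 * sqrt(827)/1670540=-0.01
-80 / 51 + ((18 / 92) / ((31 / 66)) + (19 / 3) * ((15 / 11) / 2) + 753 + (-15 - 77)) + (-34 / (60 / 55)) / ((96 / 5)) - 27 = 48808835963 / 76798656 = 635.54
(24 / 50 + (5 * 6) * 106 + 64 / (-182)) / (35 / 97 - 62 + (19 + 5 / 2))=-1403549648 / 17715425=-79.23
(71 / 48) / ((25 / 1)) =71 / 1200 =0.06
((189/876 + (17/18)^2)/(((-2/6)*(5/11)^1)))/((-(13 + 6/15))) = 72050/132057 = 0.55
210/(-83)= -210/83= -2.53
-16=-16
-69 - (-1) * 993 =924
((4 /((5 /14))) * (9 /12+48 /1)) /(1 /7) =3822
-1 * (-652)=652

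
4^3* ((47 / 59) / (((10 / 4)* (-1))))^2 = 565504 / 87025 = 6.50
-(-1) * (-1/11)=-1/11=-0.09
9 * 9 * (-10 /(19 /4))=-3240 /19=-170.53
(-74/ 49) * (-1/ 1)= 74/ 49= 1.51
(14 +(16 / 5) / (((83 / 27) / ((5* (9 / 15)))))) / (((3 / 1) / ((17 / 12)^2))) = 1026817 / 89640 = 11.45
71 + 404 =475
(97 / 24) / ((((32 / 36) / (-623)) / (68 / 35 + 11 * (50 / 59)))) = -301231269 / 9440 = -31910.09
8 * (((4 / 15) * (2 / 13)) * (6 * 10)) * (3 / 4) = 192 / 13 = 14.77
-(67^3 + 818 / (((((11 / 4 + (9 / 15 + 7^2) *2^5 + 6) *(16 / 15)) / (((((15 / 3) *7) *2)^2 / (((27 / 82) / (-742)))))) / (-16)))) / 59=-24473892567773 / 16948989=-1443973.59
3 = 3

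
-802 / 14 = -401 / 7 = -57.29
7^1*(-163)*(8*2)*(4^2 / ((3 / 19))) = -5549824 / 3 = -1849941.33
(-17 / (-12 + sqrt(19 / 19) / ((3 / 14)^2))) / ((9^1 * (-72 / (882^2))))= 367353 / 176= 2087.23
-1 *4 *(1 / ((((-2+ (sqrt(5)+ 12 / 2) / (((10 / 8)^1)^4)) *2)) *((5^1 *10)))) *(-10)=-17875 / 61471+ 16000 *sqrt(5) / 61471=0.29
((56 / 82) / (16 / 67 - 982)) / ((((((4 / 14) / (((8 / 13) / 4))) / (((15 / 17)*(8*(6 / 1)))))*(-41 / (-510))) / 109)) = -5152996800 / 239574439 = -21.51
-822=-822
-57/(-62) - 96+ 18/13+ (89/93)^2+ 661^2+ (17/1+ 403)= 98325756179/224874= 437248.22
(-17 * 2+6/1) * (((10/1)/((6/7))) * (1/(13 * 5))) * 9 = -588/13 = -45.23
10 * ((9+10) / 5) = 38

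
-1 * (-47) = 47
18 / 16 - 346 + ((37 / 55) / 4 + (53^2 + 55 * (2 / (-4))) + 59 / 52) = 13944947 / 5720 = 2437.93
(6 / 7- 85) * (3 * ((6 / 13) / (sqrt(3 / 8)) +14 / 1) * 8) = -28272- 56544 * sqrt(6) / 91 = -29794.02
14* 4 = 56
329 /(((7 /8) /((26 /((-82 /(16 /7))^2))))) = 7.60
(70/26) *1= 35/13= 2.69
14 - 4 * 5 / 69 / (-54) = 26092 / 1863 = 14.01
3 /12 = 1 /4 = 0.25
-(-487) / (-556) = -487 / 556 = -0.88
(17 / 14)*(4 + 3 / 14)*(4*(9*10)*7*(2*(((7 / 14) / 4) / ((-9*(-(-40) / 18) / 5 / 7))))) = -45135 / 8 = -5641.88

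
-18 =-18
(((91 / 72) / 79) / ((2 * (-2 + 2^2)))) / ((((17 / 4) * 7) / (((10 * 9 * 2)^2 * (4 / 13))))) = 1800 / 1343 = 1.34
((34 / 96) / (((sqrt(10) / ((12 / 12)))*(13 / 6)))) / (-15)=-17*sqrt(10) / 15600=-0.00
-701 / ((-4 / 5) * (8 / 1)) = 3505 / 32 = 109.53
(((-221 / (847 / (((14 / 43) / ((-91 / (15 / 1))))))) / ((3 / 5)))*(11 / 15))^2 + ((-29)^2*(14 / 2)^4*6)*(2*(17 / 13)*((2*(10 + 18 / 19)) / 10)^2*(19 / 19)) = 151898830.56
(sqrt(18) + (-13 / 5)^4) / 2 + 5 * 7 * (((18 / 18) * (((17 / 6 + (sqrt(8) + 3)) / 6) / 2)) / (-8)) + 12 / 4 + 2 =37 * sqrt(2) / 48 + 9259943 / 360000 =26.81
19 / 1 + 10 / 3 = 67 / 3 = 22.33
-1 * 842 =-842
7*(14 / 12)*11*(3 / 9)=539 / 18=29.94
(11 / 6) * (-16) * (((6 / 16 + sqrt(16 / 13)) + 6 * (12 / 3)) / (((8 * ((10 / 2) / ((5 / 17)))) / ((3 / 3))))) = -715 / 136-44 * sqrt(13) / 663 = -5.50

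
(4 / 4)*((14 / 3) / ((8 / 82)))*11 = 3157 / 6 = 526.17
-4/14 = -2/7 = -0.29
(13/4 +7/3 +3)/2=103/24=4.29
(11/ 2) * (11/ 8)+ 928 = 14969/ 16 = 935.56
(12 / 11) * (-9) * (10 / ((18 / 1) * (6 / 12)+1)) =-9.82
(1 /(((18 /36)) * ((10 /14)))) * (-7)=-98 /5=-19.60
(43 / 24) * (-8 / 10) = -43 / 30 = -1.43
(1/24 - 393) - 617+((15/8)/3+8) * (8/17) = -410407/408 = -1005.90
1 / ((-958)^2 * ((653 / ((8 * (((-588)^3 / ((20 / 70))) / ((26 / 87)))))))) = -61904080224 / 1947724649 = -31.78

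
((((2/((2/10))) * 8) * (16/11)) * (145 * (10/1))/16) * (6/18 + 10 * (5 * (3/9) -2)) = -348000/11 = -31636.36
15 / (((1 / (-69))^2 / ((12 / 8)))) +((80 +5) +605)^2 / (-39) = 2467785 / 26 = 94914.81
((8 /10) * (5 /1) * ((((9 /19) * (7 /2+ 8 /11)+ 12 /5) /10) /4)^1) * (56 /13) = 128814 /67925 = 1.90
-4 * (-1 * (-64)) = -256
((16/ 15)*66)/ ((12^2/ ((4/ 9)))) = 88/ 405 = 0.22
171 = 171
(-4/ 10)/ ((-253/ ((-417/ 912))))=-139/ 192280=-0.00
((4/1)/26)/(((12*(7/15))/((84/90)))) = 1/39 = 0.03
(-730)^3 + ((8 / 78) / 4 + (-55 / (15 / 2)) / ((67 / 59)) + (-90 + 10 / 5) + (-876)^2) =-1014496514263 / 2613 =-388249718.43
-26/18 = -13/9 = -1.44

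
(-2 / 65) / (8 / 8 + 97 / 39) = -3 / 340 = -0.01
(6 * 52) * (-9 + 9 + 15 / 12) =390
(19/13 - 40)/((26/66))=-16533/169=-97.83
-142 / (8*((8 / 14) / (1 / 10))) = -497 / 160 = -3.11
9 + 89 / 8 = 161 / 8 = 20.12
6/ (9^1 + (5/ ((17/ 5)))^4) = 250563/ 571157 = 0.44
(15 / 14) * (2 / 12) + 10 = 285 / 28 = 10.18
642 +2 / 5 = 3212 / 5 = 642.40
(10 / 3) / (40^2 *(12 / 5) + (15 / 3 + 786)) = 0.00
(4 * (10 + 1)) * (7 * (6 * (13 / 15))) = 8008 / 5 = 1601.60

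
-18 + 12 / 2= -12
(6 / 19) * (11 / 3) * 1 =22 / 19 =1.16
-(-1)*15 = 15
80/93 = 0.86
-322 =-322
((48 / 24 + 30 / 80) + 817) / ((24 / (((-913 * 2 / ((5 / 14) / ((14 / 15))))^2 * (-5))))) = -874611436853 / 225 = -3887161941.57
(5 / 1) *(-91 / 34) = -455 / 34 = -13.38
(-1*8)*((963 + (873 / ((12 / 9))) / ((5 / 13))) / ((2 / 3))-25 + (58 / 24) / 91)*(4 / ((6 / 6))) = -173542892 / 1365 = -127137.65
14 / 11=1.27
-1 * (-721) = 721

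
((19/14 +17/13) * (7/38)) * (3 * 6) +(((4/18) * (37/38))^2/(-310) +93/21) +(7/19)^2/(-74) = 404786770217/30520878570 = 13.26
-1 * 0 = 0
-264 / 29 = -9.10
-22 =-22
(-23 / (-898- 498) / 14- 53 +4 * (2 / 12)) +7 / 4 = -2965733 / 58632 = -50.58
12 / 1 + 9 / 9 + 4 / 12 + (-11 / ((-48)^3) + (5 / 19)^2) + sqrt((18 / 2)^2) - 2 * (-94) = 8400056195 / 39923712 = 210.40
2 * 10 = 20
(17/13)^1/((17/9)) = 9/13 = 0.69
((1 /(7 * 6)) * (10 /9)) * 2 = 10 /189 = 0.05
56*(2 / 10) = 56 / 5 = 11.20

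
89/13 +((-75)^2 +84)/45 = 26074/195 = 133.71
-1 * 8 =-8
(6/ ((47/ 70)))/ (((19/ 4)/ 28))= 52.68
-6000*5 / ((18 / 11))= -55000 / 3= -18333.33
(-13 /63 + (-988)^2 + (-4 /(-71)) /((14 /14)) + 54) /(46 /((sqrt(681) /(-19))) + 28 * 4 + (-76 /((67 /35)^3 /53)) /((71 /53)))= -23996513737181916566514063 /7696293346369944258563 + 12255339505974388438600429 * sqrt(681) /969732961642612976578938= -2788.13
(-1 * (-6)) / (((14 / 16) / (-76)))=-3648 / 7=-521.14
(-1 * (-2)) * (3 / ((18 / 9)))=3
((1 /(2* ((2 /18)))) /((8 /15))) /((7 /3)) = 405 /112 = 3.62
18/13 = 1.38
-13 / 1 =-13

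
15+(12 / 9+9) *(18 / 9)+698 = 2201 / 3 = 733.67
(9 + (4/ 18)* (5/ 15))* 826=202370/ 27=7495.19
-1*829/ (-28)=829/ 28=29.61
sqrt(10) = 3.16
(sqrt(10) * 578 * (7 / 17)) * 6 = 1428 * sqrt(10) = 4515.73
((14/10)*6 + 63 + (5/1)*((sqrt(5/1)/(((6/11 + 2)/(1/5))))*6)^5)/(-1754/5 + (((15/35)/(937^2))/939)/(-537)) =-368777198815011/1811863324149947 - 5775206324555658177*sqrt(5)/696045414605443639520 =-0.22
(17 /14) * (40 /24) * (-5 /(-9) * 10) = 2125 /189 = 11.24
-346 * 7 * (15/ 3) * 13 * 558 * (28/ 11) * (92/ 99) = -25143460160/ 121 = -207797191.40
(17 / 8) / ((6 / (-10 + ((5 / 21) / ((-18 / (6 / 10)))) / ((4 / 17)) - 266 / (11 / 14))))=-32852891 / 266112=-123.46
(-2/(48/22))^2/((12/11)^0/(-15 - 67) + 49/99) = 54571/31352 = 1.74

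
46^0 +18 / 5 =23 / 5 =4.60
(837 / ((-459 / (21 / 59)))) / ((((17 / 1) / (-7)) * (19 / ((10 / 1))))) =45570 / 323969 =0.14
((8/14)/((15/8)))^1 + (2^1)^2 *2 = 872/105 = 8.30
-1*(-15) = 15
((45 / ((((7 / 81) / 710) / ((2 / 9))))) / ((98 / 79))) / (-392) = -11358225 / 67228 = -168.95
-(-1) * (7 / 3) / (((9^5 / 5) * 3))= 35 / 531441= 0.00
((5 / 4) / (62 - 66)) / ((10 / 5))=-5 / 32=-0.16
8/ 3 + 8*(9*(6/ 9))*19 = 2744/ 3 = 914.67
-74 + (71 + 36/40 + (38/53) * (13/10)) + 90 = 47081/530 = 88.83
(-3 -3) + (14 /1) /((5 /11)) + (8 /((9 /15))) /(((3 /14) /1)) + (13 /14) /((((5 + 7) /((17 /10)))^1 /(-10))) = 215981 /2520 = 85.71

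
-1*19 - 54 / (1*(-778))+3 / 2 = -13561 / 778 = -17.43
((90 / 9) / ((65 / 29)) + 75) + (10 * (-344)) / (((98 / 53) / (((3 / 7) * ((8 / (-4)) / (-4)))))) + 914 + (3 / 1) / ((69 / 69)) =597.80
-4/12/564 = -1/1692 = -0.00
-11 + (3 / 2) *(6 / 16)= -167 / 16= -10.44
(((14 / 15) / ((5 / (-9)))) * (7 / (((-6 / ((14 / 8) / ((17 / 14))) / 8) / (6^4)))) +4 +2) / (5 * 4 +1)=4149778 / 2975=1394.88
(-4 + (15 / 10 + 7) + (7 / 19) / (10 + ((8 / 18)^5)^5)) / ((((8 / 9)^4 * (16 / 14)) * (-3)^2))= 1578939809089165464625579922985 / 2234787720115717572138715807744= 0.71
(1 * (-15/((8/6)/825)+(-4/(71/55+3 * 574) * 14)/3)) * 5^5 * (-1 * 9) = 261035460.90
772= 772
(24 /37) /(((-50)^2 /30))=36 /4625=0.01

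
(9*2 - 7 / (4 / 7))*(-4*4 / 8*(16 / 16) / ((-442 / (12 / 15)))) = 23 / 1105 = 0.02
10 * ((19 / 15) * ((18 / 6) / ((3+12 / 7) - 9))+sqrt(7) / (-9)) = -133 / 15 - 10 * sqrt(7) / 9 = -11.81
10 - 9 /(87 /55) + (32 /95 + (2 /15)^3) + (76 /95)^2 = 9836593 /1859625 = 5.29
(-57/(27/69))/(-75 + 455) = -23/60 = -0.38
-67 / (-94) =0.71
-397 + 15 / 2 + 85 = -609 / 2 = -304.50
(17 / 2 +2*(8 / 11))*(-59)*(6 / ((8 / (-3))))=116289 / 88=1321.47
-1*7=-7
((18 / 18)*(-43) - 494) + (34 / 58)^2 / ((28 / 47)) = -12631693 / 23548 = -536.42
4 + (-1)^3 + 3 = 6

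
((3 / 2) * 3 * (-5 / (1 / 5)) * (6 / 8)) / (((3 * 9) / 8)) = -25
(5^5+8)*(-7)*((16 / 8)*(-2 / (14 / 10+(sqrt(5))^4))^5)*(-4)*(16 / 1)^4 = -1122867200000 / 39135393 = -28691.86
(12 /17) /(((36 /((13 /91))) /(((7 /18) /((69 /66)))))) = 0.00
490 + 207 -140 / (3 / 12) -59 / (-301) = 41296 / 301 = 137.20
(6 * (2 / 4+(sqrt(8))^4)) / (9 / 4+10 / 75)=23220 / 143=162.38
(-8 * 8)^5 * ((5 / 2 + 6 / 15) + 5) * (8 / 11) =-339302416384 / 55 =-6169134843.35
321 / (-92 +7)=-3.78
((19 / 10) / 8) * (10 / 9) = 19 / 72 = 0.26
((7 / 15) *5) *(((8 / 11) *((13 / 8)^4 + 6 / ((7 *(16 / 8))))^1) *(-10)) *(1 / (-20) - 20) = 85098215 / 33792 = 2518.29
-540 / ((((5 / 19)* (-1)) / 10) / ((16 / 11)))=328320 / 11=29847.27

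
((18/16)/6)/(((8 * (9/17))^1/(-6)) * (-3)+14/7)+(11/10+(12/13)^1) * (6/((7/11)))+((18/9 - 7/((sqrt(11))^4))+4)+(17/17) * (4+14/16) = 52742531/1761760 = 29.94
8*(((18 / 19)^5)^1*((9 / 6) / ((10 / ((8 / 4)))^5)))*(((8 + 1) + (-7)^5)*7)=-2666240914176 / 7737809375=-344.57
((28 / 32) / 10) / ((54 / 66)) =77 / 720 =0.11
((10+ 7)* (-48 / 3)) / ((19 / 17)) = -4624 / 19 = -243.37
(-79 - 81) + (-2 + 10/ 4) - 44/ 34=-5467/ 34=-160.79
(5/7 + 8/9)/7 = 101/441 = 0.23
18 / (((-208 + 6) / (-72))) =648 / 101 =6.42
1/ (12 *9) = 1/ 108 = 0.01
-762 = -762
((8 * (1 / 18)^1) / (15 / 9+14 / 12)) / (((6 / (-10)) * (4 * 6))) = -5 / 459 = -0.01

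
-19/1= -19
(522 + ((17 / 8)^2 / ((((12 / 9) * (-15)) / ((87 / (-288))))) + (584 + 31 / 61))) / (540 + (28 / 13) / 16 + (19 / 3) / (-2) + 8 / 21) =754803376691 / 366529382400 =2.06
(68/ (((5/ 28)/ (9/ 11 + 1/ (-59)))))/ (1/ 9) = 1782144/ 649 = 2745.98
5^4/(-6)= -625/6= -104.17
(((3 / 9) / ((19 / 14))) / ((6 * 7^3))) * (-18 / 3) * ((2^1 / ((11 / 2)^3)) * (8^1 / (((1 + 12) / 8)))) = -2048 / 48327279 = -0.00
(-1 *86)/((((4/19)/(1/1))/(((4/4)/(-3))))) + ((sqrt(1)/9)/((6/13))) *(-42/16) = 19517/144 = 135.53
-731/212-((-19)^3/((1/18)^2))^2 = -4938688403859.45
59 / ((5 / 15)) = 177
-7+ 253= 246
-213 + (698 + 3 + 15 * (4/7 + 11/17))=60247/119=506.28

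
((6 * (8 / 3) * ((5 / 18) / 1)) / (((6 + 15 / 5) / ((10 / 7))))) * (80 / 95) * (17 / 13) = 108800 / 140049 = 0.78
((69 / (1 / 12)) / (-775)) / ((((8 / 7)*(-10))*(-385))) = -207 / 852500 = -0.00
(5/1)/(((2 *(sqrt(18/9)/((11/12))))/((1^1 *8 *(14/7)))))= 25.93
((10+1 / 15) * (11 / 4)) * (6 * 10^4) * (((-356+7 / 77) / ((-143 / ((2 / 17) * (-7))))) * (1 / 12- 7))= 57244477500 / 2431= 23547707.73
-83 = -83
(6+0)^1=6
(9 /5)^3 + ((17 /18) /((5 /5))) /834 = 10945873 /1876500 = 5.83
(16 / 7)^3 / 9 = 4096 / 3087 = 1.33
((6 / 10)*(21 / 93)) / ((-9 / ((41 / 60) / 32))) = -287 / 892800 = -0.00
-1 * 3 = -3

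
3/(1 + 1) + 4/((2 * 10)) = 17/10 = 1.70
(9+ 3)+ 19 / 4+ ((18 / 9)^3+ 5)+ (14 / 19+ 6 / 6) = 2393 / 76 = 31.49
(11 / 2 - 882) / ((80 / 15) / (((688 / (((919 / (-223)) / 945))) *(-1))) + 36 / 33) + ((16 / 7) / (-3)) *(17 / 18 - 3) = -98881577954617 / 123314142042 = -801.87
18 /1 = 18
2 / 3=0.67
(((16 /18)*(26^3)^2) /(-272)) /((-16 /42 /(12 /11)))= 540602608 /187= 2890923.04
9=9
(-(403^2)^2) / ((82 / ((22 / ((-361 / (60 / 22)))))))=791300498430 / 14801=53462637.55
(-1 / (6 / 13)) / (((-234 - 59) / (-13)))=-169 / 1758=-0.10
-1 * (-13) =13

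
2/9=0.22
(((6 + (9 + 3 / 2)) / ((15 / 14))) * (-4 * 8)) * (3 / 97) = -15.24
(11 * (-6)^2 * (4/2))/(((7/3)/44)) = 14934.86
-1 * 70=-70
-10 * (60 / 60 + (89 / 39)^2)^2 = -385.36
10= 10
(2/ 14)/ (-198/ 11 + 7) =-0.01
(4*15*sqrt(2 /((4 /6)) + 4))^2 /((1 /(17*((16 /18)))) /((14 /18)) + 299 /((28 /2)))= 23990400 /20413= 1175.25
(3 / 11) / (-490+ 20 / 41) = -41 / 73590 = -0.00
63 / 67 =0.94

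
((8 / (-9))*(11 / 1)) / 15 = -88 / 135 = -0.65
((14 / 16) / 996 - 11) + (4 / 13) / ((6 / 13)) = -27443 / 2656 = -10.33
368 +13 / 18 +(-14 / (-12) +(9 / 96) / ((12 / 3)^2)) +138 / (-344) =369.49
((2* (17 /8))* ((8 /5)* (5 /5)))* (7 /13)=238 /65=3.66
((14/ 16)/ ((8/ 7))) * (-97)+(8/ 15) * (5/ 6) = -42521/ 576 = -73.82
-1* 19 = -19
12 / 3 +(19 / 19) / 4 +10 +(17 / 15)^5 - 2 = 42888803 / 3037500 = 14.12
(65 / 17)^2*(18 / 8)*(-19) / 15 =-48165 / 1156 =-41.67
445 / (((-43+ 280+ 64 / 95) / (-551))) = -23293525 / 22579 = -1031.65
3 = 3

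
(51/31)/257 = 51/7967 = 0.01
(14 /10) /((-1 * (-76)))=0.02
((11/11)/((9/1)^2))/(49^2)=1/194481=0.00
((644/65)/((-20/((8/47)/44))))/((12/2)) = -161/504075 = -0.00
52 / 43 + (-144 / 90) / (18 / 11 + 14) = 238 / 215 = 1.11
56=56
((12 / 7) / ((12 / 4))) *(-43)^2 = 7396 / 7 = 1056.57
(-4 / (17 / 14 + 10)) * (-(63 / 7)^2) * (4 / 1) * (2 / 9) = 4032 / 157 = 25.68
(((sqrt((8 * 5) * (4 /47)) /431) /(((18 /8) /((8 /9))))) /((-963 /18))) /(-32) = 8 * sqrt(470) /175567419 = 0.00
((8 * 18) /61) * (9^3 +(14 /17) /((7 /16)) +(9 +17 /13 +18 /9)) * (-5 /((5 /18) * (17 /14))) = -5960122560 /229177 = -26006.63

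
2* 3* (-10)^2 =600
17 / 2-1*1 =15 / 2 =7.50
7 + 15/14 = 113/14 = 8.07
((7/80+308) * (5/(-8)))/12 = -24647/1536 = -16.05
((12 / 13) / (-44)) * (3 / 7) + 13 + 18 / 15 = 71026 / 5005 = 14.19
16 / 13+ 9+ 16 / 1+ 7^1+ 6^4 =17280 / 13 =1329.23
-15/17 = -0.88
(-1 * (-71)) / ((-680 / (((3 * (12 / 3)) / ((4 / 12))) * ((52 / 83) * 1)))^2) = 3887676 / 49773025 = 0.08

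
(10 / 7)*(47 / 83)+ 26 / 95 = 59756 / 55195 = 1.08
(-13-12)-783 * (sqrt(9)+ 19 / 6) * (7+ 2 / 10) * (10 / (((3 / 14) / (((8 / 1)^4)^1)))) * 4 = -26581008409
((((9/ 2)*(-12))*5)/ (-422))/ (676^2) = 135/ 96421936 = 0.00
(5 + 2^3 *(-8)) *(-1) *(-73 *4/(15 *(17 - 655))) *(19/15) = 163666/71775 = 2.28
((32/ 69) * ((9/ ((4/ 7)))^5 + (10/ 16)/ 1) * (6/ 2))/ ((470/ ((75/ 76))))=14886557745/ 5257984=2831.23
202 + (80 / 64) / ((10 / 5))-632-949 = -11027 / 8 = -1378.38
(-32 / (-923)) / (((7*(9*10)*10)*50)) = 0.00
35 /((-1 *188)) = -35 /188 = -0.19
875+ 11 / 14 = 12261 / 14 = 875.79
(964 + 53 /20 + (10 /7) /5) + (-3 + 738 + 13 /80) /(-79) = 8473109 /8848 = 957.63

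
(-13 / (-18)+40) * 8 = 2932 / 9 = 325.78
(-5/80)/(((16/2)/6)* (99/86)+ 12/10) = -215/9408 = -0.02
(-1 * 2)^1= -2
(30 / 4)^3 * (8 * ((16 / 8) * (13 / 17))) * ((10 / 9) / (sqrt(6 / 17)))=16250 * sqrt(102) / 17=9653.94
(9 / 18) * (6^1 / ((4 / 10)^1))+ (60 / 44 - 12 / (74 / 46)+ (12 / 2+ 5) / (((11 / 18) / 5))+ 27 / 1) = 96381 / 814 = 118.40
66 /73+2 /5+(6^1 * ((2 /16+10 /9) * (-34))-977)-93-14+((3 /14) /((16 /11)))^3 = -16428340104473 /12307169280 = -1334.86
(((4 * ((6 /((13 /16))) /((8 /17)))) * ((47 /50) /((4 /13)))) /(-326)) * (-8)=19176 /4075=4.71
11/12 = 0.92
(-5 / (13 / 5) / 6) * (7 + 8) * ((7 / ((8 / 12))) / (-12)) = 875 / 208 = 4.21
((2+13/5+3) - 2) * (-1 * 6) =-168/5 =-33.60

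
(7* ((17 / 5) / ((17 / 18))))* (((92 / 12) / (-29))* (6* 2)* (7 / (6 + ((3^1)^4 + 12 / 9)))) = -243432 / 38425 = -6.34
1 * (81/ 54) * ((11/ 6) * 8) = 22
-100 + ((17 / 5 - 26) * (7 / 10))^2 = 375681 / 2500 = 150.27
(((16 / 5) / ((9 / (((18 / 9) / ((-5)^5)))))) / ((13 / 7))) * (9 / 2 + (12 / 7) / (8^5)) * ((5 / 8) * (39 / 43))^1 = -86017 / 275200000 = -0.00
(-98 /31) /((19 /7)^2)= -4802 /11191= -0.43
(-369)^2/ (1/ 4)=544644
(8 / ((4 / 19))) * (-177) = -6726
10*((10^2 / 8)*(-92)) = -11500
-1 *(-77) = 77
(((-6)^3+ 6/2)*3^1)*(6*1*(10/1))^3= -138024000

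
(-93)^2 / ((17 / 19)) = 164331 / 17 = 9666.53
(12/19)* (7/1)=84/19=4.42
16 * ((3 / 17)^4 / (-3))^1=-432 / 83521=-0.01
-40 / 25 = -8 / 5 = -1.60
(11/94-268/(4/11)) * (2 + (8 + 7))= -1177539/94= -12527.01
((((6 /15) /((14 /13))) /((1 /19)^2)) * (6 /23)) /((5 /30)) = 168948 /805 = 209.87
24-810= -786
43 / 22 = 1.95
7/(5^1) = 7/5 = 1.40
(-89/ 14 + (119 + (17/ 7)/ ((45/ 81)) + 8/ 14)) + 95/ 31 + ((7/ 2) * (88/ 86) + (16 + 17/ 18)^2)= 6217993961/ 15116220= 411.35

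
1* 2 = 2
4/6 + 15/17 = 79/51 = 1.55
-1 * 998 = -998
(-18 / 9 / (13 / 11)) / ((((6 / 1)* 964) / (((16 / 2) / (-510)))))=11 / 2396745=0.00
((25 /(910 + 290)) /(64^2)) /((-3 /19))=-19 /589824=-0.00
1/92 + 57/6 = 875/92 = 9.51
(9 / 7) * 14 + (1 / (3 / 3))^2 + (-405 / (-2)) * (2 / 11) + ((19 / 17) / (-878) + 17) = 11955517 / 164186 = 72.82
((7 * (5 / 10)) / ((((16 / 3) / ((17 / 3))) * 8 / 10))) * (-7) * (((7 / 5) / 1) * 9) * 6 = -157437 / 64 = -2459.95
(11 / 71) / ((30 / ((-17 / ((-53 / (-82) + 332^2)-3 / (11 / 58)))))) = -84337 / 105869906595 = -0.00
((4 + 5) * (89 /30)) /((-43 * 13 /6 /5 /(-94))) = 75294 /559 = 134.69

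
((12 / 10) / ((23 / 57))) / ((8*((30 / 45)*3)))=171 / 920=0.19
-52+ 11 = -41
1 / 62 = 0.02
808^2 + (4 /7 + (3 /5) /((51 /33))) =388454651 /595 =652864.96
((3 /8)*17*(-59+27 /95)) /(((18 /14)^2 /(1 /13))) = -2323237 /133380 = -17.42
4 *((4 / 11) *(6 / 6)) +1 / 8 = 139 / 88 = 1.58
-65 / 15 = -13 / 3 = -4.33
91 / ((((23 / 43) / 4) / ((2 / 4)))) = 7826 / 23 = 340.26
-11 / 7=-1.57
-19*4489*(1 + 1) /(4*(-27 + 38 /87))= 7420317 /4622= 1605.43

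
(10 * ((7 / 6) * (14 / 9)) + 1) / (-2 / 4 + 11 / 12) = 2068 / 45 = 45.96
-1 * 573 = -573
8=8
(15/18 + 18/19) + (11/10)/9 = 1627/855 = 1.90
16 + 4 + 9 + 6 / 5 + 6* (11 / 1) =96.20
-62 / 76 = -31 / 38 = -0.82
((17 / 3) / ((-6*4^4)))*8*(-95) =1615 / 576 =2.80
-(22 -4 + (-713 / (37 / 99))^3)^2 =-123693917557165200833098382001 / 2565726409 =-48210096416856580296.87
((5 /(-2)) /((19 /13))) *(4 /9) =-130 /171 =-0.76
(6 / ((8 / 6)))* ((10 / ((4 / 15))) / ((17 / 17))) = 675 / 4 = 168.75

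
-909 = -909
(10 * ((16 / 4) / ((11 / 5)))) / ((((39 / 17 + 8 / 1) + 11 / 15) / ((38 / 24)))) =2125 / 814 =2.61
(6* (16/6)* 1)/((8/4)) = 8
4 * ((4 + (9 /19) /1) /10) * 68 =2312 /19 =121.68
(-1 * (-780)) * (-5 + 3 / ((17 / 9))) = -45240 / 17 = -2661.18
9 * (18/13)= 162/13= 12.46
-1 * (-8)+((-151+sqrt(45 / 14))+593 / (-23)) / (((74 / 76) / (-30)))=4642048 / 851-1710 * sqrt(70) / 259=5399.58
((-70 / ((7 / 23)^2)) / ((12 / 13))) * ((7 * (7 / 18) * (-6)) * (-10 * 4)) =-4813900 / 9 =-534877.78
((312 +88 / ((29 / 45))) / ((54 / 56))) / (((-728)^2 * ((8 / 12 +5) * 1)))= 271 / 1749657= 0.00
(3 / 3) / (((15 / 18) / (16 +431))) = 536.40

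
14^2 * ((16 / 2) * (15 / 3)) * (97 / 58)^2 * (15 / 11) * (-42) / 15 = -774548880 / 9251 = -83725.96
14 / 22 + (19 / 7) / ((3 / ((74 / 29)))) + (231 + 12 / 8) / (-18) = -9.97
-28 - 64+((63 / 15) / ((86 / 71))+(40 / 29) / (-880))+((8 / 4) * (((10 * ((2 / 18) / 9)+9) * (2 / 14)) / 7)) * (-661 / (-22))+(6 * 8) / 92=-480988082056 / 6260918895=-76.82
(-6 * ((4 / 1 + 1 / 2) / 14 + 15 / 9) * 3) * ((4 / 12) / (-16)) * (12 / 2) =501 / 112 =4.47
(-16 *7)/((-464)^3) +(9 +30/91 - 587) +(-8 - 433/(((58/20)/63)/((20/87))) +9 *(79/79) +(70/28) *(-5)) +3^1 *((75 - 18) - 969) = -3117866266115/568166144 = -5487.60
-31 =-31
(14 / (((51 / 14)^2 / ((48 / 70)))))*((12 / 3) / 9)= 0.32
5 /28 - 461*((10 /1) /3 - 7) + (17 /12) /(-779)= 18436703 /10906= 1690.51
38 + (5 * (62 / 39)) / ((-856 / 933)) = 163227 / 5564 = 29.34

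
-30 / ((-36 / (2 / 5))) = 0.33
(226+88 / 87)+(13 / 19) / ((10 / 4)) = 1878512 / 8265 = 227.29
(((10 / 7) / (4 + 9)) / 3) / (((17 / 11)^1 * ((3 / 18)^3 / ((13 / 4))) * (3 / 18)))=99.83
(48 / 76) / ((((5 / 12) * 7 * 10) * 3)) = 24 / 3325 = 0.01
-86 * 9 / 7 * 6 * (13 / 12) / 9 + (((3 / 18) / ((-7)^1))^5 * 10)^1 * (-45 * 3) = -193270871 / 2420208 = -79.86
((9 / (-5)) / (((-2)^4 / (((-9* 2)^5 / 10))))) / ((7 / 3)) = 9110.42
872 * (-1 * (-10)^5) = 87200000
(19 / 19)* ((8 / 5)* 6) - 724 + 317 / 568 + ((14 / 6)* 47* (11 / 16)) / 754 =-9170270219 / 12848160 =-713.74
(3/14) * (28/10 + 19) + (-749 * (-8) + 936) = 485287/70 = 6932.67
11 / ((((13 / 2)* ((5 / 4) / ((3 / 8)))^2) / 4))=198 / 325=0.61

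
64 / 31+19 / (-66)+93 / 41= 339313 / 83886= 4.04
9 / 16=0.56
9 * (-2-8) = -90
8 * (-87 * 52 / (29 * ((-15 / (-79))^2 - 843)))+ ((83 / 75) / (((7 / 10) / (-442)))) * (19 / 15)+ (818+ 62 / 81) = -806349271276 / 12428966025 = -64.88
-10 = -10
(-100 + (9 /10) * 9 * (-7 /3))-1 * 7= -1259 /10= -125.90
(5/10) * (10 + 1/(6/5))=65/12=5.42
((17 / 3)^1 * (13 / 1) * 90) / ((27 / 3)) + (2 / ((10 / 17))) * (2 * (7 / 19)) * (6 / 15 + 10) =1086878 / 1425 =762.72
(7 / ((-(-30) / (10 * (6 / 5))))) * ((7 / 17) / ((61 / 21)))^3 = 44471322 / 5575788265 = 0.01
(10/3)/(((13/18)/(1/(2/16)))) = 480/13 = 36.92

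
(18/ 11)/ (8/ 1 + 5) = 18/ 143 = 0.13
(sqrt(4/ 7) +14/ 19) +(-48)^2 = 2 * sqrt(7)/ 7 +43790/ 19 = 2305.49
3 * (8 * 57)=1368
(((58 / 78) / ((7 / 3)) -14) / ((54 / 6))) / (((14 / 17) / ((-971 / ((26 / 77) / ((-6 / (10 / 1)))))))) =-15070891 / 4732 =-3184.89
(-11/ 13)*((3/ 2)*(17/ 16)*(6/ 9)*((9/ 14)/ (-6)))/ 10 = 561/ 58240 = 0.01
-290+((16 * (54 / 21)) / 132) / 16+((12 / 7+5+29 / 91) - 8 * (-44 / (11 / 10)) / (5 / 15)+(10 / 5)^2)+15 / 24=779839 / 1144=681.68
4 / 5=0.80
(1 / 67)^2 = 1 / 4489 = 0.00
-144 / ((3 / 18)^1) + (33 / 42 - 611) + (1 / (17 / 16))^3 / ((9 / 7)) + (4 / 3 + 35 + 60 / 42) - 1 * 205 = -1640.80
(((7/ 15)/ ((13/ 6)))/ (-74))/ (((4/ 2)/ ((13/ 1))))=-7/ 370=-0.02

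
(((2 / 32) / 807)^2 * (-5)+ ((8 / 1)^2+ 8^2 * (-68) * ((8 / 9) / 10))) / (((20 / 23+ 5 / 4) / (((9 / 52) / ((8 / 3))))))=-6189822460479 / 626125260800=-9.89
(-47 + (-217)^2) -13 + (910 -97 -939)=46903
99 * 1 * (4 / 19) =396 / 19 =20.84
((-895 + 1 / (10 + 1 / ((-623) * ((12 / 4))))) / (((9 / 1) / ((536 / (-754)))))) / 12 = 86196974 / 14633487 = 5.89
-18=-18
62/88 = 31/44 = 0.70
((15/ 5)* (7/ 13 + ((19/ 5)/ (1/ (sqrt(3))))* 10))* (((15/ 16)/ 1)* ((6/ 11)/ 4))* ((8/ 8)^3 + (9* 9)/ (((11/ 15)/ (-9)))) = -7005015* sqrt(3)/ 484-2580795/ 12584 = -25273.35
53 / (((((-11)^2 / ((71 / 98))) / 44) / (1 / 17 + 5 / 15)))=150520 / 27489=5.48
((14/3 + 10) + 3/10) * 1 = 449/30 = 14.97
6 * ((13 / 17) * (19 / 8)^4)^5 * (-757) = -31696106308002800615407754819113203 / 818491834383281963401216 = -38725012243.87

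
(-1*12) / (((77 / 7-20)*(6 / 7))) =14 / 9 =1.56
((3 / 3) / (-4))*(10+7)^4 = -83521 / 4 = -20880.25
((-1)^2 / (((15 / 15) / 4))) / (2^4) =1 / 4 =0.25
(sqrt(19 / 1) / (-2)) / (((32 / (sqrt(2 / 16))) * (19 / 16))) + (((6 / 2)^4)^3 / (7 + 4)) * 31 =16474671 / 11 - sqrt(38) / 304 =1497697.34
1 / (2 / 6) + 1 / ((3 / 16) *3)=43 / 9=4.78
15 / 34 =0.44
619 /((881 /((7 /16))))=4333 /14096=0.31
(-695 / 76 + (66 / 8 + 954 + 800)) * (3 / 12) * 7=233163 / 76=3067.93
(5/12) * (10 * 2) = 25/3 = 8.33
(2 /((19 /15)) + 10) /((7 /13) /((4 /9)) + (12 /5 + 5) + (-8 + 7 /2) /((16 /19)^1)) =3.54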